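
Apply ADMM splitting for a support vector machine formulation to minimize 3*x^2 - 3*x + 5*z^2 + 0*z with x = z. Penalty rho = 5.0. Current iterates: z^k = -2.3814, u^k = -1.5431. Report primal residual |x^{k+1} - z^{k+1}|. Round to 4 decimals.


ADMM iteration with rho = 5.0, z^k = -2.3814, u^k = -1.5431
Step 1: x-update.
Minimize 3*x^2 - 3*x + (5.0/2)*(x + 2.3814 - 1.5431)^2
FOC: (2*3 + 5.0)*x = 3 + 5.0*(-2.3814 + 1.5431)
x^{k+1} = -0.1083
Step 2: z-update.
Minimize 5*z^2 + 0*z + (5.0/2)*(-0.1083 - z - 1.5431)^2
FOC: (2*5 + 5.0)*z = 0 + 5.0*(-0.1083 - 1.5431)
z^{k+1} = -0.5505
Step 3: u-update.
u^{k+1} = -1.5431 - 0.1083 + 0.5505 = -1.1009
Step 4: Primal residual = |-0.1083 + 0.5505| = 0.4422


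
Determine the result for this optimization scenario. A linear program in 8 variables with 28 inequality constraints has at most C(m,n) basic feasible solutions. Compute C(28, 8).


Each vertex corresponds to some choice of n active constraints out of m, so the number of vertices is at most C(m, n) = m! / (n!(m-n)!).
m = 28, n = 8
Numerator: 28 * 27 * 26 * 25 * 24 * 23 * 22 * 21
Denominator: 8! = 40320
C(28, 8) = 3108105


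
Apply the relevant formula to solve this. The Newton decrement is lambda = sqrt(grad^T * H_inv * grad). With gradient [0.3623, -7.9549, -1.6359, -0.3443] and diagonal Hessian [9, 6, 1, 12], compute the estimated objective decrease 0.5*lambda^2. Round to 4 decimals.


Step 1: H is diagonal, so H^(-1) * g = [0.0403, -1.3258, -1.6359, -0.0287].
Step 2: g^T H^(-1) g = sum_i g_i^2 / H_ii
  = (0.3623)^2/9 + (-7.9549)^2/6 + (-1.6359)^2/1 + (-0.3443)^2/12
  = 0.0146 + 10.5467 + 2.6762 + 0.0099 = 13.2474
Step 3: Objective decrease = 0.5 * g^T H^(-1) g = 6.6237


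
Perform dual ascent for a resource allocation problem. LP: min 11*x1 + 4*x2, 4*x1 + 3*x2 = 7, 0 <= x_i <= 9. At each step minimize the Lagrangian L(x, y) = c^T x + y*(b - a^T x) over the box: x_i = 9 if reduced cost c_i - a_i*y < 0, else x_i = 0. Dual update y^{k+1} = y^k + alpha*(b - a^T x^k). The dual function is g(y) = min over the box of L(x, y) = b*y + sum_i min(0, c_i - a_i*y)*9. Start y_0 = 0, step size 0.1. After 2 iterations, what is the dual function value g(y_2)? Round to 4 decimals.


Dual ascent for LP: min 11*x1 + 4*x2, 4*x1 + 3*x2 = 7, 0 <= x_i <= 9
Step 1: y^k = 0.0, reduced costs: (11.0, 4.0)
  x^k = (0.0, 0.0), subgradient = b - a^T x = 7.0
  y^{k+1} = 0.0 + 0.1*7.0 = 0.7
Step 2: y^k = 0.7, reduced costs: (8.2, 1.9)
  x^k = (0.0, 0.0), subgradient = b - a^T x = 7.0
  y^{k+1} = 0.7 + 0.1*7.0 = 1.4
Dual objective at y_2 = 1.4: reduced costs (5.4, -0.2), box minimizer x = (0.0, 9.0)
g(y_2) = b*y + (c1 - a1*y)*x1 + (c2 - a2*y)*x2 = 7*1.4 + 5.4*0.0 + (-0.2)*9.0 = 9.8 + 0.0 - 1.8 = 8.0


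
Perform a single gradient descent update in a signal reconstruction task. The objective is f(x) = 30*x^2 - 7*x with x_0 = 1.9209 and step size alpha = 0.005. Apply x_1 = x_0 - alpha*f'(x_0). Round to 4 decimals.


We compute the gradient at x_0 and apply the update.
f'(x) = 60*x - 7
f'(1.9209) = 60*1.9209 - 7 = 108.254
x_1 = 1.9209 - 0.005*108.254 = 1.3796


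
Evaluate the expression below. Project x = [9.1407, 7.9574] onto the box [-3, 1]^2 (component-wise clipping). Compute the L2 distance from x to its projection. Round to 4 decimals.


Project each component onto [-3, 1].
clip(9.1407) = 1.0, clip(7.9574) = 1.0
Projection = [1.0, 1.0]
Squared diffs: [66.271, 48.4054]
Distance = sqrt(114.6764) = 10.7087


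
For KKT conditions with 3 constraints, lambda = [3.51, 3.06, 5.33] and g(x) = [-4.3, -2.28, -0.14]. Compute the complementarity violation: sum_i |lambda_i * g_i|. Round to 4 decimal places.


KKT complementary slackness check:
lambda_1 * g_1 = 3.51 * -4.3 = -15.093
lambda_2 * g_2 = 3.06 * -2.28 = -6.9768
lambda_3 * g_3 = 5.33 * -0.14 = -0.7462
Total violation = 15.093 + 6.9768 + 0.7462 = 22.816


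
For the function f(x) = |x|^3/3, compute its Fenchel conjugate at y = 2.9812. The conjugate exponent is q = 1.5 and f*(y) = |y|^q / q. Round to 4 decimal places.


The conjugate exponent q satisfies 1/p + 1/q = 1.
p = 3, so q = 3/(3 - 1) = 1.5
|y|^q = 2.9812^1.5 = 5.1474
f*(2.9812) = 5.1474 / 1.5 = 3.4316


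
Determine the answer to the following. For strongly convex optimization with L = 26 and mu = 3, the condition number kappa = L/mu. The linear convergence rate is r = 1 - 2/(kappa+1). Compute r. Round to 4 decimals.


Step 1: Compute the condition number.
kappa = L/mu = 26/3 = 8.6667
Step 2: Compute the convergence rate.
r = 1 - 2/(kappa + 1) = 1 - 2*mu/(L + mu) = (L - mu)/(L + mu) = 23/29 = 0.7931


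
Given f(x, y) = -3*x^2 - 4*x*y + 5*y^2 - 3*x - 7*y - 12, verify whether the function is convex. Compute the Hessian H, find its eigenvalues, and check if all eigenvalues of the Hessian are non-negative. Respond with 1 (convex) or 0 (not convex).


The Hessian of f(x,y) = -3*x^2 - 4*x*y + 5*y^2 - 3*x - 7*y - 12 is:
H = [[-6, -4], [-4, 10]]
Trace = -6 + 10 = 4
Determinant = -6*10 - (-4)^2 = -76
Discriminant = (4)^2 - 4*-76 = 320.0
Eigenvalues: lambda_1 = -6.9443, lambda_2 = 10.9443
The function is not convex.

0


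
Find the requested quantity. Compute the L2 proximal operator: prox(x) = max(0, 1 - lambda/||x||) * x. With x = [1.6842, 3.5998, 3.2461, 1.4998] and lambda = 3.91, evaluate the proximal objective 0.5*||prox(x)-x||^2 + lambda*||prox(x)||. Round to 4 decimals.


Step 1: Compute ||x||.
||x|| = 5.3462
Step 2: Compute scaling factor.
scale = max(0, 1 - 3.91/5.3462) = 0.2686
Step 3: prox(x) = [0.4524, 0.967, 0.872, 0.4029]
||prox(x)|| = 1.4362
Step 4: Proximal objective.
0.5*||prox-x||^2 = 7.6441
lambda*||prox|| = 5.6155
Total = 13.2595


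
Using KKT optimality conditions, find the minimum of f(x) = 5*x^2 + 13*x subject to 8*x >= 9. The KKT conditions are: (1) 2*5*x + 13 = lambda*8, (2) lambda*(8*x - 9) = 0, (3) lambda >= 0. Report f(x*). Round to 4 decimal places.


Step 1: Try lambda = 0 (constraint inactive).
x_unc = -13/(2*5) = -1.3
Check: 8*-1.3 = -10.4 < 9 -- violated!
Step 2: Constraint must be active: 8*x = 9
x* = 9/8 = 1.125
lambda = (2*5*1.125 + 13)/8 = 3.0313
Step 3: Compute optimal value.
f(x*) = 5*1.125^2 + 13*1.125 = 20.9531


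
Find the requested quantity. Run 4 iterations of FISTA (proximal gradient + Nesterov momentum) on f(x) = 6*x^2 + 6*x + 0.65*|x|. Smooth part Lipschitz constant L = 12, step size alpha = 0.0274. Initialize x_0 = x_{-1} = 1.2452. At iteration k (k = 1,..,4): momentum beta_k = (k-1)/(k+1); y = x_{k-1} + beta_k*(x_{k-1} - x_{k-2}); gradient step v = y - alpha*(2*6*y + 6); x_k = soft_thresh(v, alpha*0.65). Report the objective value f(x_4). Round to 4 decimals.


FISTA on f(x) = 6*x^2 + 6*x + 0.65*|x|
L = 12, alpha = 0.0274
Iteration 1: beta = 0.0, y = 1.2452 + 0.0*(1.2452 - 1.2452) = 1.2452
  grad(y) = 20.9424, v = y - alpha*grad = 0.6714
  prox(v) = soft_thresh(0.6714, 0.0178) = 0.6536
Iteration 2: beta = 0.3333, y = 0.6536 + 0.3333*(0.6536 - 1.2452) = 0.4564
  grad(y) = 11.4763, v = y - alpha*grad = 0.1419
  prox(v) = soft_thresh(0.1419, 0.0178) = 0.1241
Iteration 3: beta = 0.5, y = 0.1241 + 0.5*(0.1241 - 0.6536) = -0.1406
  grad(y) = 4.3123, v = y - alpha*grad = -0.2588
  prox(v) = soft_thresh(-0.2588, 0.0178) = -0.241
Iteration 4: beta = 0.6, y = -0.241 + 0.6*(-0.241 - 0.1241) = -0.46
  grad(y) = 0.4796, v = y - alpha*grad = -0.4732
  prox(v) = soft_thresh(-0.4732, 0.0178) = -0.4554
f(x_4) = 6*(-0.4554)^2 + 6*(-0.4554) + 0.65*|-0.4554| = -1.1921


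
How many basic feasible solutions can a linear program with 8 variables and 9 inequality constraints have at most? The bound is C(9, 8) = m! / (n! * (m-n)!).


Each vertex corresponds to some choice of n active constraints out of m, so the number of vertices is at most C(m, n) = m! / (n!(m-n)!).
m = 9, n = 8
Numerator: 9 * 8 * 7 * 6 * 5 * 4 * 3 * 2
Denominator: 8! = 40320
C(9, 8) = 9


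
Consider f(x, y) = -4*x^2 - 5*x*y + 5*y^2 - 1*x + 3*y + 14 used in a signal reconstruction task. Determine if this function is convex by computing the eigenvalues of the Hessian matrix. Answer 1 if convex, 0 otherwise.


The Hessian of f(x,y) = -4*x^2 - 5*x*y + 5*y^2 - 1*x + 3*y + 14 is:
H = [[-8, -5], [-5, 10]]
Trace = -8 + 10 = 2
Determinant = -8*10 - (-5)^2 = -105
Discriminant = (2)^2 - 4*-105 = 424.0
Eigenvalues: lambda_1 = -9.2956, lambda_2 = 11.2956
The function is not convex.

0


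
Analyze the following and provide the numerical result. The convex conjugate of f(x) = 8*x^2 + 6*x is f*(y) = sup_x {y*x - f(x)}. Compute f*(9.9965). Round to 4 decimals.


f*(y) = sup_x {y*x - a*x^2 - b*x} = sup_x {(y-b)*x - a*x^2}
FOC: (y - b) - 2a*x = 0 => x* = (y - b)/(2a)
x* = (9.9965 - 6)/(2*8) = 0.2498
f*(9.9965) = (y-b)^2/(4a) = (9.9965 - 6)^2/(4*8)
= 15.972/32 = 0.4991


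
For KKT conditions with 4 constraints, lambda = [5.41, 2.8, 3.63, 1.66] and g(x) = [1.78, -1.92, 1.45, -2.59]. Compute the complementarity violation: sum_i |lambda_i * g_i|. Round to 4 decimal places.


KKT complementary slackness check:
lambda_1 * g_1 = 5.41 * 1.78 = 9.6298
lambda_2 * g_2 = 2.8 * -1.92 = -5.376
lambda_3 * g_3 = 3.63 * 1.45 = 5.2635
lambda_4 * g_4 = 1.66 * -2.59 = -4.2994
Total violation = 9.6298 + 5.376 + 5.2635 + 4.2994 = 24.5687


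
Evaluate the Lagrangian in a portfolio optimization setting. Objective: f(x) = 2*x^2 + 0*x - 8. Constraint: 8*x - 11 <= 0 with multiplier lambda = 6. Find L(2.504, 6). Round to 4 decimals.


Step 1: Evaluate f(x).
f(2.504) = 2*2.504^2 + 0*2.504 - 8 = 4.54
Step 2: Evaluate g(x).
g(2.504) = 8*2.504 - 11 = 9.032
Step 3: Compute Lagrangian.
L = 4.54 + 6*9.032 = 58.732


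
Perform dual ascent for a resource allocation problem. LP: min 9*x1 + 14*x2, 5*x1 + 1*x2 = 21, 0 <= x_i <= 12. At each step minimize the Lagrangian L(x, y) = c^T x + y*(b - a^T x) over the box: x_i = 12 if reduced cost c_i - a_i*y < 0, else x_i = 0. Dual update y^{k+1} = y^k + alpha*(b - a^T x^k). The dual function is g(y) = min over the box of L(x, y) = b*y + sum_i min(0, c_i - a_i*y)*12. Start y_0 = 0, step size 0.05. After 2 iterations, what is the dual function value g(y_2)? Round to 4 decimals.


Dual ascent for LP: min 9*x1 + 14*x2, 5*x1 + 1*x2 = 21, 0 <= x_i <= 12
Step 1: y^k = 0.0, reduced costs: (9.0, 14.0)
  x^k = (0.0, 0.0), subgradient = b - a^T x = 21.0
  y^{k+1} = 0.0 + 0.05*21.0 = 1.05
Step 2: y^k = 1.05, reduced costs: (3.75, 12.95)
  x^k = (0.0, 0.0), subgradient = b - a^T x = 21.0
  y^{k+1} = 1.05 + 0.05*21.0 = 2.1
Dual objective at y_2 = 2.1: reduced costs (-1.5, 11.9), box minimizer x = (12.0, 0.0)
g(y_2) = b*y + (c1 - a1*y)*x1 + (c2 - a2*y)*x2 = 21*2.1 + (-1.5)*12.0 + 11.9*0.0 = 44.1 - 18.0 + 0.0 = 26.1


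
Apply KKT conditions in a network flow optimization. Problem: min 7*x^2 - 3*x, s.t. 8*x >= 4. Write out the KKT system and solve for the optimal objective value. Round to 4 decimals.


Step 1: Try lambda = 0 (constraint inactive).
x_unc = 3/(2*7) = 0.2143
Check: 8*0.2143 = 1.7144 < 4 -- violated!
Step 2: Constraint must be active: 8*x = 4
x* = 4/8 = 0.5
lambda = (2*7*0.5 - 3)/8 = 0.5
Step 3: Compute optimal value.
f(x*) = 7*0.5^2 - 3*0.5 = 0.25


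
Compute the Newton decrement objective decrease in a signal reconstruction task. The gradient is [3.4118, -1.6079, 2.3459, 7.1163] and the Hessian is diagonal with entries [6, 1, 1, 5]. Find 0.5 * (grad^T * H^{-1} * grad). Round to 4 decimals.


Step 1: H is diagonal, so H^(-1) * g = [0.5686, -1.6079, 2.3459, 1.4233].
Step 2: g^T H^(-1) g = sum_i g_i^2 / H_ii
  = (3.4118)^2/6 + (-1.6079)^2/1 + (2.3459)^2/1 + (7.1163)^2/5
  = 1.9401 + 2.5853 + 5.5032 + 10.1283 = 20.157
Step 3: Objective decrease = 0.5 * g^T H^(-1) g = 10.0785


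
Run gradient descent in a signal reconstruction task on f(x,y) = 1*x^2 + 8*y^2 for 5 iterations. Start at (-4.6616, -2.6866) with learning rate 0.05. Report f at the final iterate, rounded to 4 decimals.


Gradient descent on f(x,y) = 1*x^2 + 8*y^2.
Starting point: (-4.6616, -2.6866), alpha = 0.05
Step 1: grad_x = 2*1*-4.6616 = -9.3232, grad_y = 2*8*-2.6866 = -42.9856
  x_1 = -4.6616 - 0.05*-9.3232 = -4.1954
  y_1 = -2.6866 - 0.05*-42.9856 = -0.5373
Step 2: grad_x = 2*1*-4.1954 = -8.3909, grad_y = 2*8*-0.5373 = -8.5971
  x_2 = -4.1954 - 0.05*-8.3909 = -3.7759
  y_2 = -0.5373 - 0.05*-8.5971 = -0.1075
Step 3: grad_x = 2*1*-3.7759 = -7.5518, grad_y = 2*8*-0.1075 = -1.7194
  x_3 = -3.7759 - 0.05*-7.5518 = -3.3983
  y_3 = -0.1075 - 0.05*-1.7194 = -0.0215
Step 4: grad_x = 2*1*-3.3983 = -6.7966, grad_y = 2*8*-0.0215 = -0.3439
  x_4 = -3.3983 - 0.05*-6.7966 = -3.0585
  y_4 = -0.0215 - 0.05*-0.3439 = -0.0043
Step 5: grad_x = 2*1*-3.0585 = -6.117, grad_y = 2*8*-0.0043 = -0.0688
  x_5 = -3.0585 - 0.05*-6.117 = -2.7526
  y_5 = -0.0043 - 0.05*-0.0688 = -0.0009
f(-2.7526, -0.0009) = 1*(-2.7526)^2 + 8*(-0.0009)^2 = 7.577


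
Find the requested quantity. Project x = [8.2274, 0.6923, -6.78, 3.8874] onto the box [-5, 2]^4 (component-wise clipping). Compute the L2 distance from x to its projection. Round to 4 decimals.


Project each component onto [-5, 2].
clip(8.2274) = 2.0, clip(0.6923) = 0.6923, clip(-6.78) = -5.0, clip(3.8874) = 2.0
Projection = [2.0, 0.6923, -5.0, 2.0]
Squared diffs: [38.7805, 0.0, 3.1684, 3.5623]
Distance = sqrt(45.5112) = 6.7462


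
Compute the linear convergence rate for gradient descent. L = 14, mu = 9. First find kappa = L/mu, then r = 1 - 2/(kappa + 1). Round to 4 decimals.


Step 1: Compute the condition number.
kappa = L/mu = 14/9 = 1.5556
Step 2: Compute the convergence rate.
r = 1 - 2/(kappa + 1) = 1 - 2*mu/(L + mu) = (L - mu)/(L + mu) = 5/23 = 0.2174


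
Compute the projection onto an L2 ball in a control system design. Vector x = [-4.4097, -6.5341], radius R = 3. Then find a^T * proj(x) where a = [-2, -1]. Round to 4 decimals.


Step 1: Compute ||x|| (intermediates to 6 decimals).
||x|| = sqrt((-4.4097)^2 + (-6.5341)^2) = 7.882888
Step 2: Project.
Since ||x|| > R, scale = R/||x|| = 3/7.882888 = 0.380571, proj(x) = scale * x
proj(x) = [-1.678204, -2.486689]
Step 3: Dot product.
a^T * proj(x) = -2*(-1.678204) - 1*(-2.486689) = 5.8431


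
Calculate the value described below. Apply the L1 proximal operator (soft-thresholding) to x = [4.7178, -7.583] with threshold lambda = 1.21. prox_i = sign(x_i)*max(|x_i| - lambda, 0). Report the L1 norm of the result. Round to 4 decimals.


Soft-thresholding with lambda = 1.21:
prox(4.7178) = sign(4.7178)*max(|4.7178| - 1.21, 0) = 3.5078
prox(-7.583) = sign(-7.583)*max(|-7.583| - 1.21, 0) = -6.373
prox(x) = [3.5078, -6.373]
||prox(x)||_1 = 3.5078 + 6.373 = 9.8808


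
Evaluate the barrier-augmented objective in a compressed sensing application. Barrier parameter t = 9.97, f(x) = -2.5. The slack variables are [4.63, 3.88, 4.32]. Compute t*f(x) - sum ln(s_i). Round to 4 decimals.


Step 1: Compute log-barrier.
ln values: [1.5326, 1.3558, 1.4633]
phi = -(1.5326 + 1.3558 + 1.4633) = -4.3516
Step 2: Compute augmented objective.
t*f(x) = 9.97*-2.5 = -24.925
Total = -24.925 - 4.3516 = -29.2766


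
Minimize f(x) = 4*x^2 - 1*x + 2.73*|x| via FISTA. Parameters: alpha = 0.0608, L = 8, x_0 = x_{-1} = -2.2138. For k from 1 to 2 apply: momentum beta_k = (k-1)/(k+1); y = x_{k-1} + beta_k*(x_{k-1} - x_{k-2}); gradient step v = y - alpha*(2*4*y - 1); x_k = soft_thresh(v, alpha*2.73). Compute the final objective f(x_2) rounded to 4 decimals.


FISTA on f(x) = 4*x^2 - 1*x + 2.73*|x|
L = 8, alpha = 0.0608
Iteration 1: beta = 0.0, y = -2.2138 + 0.0*(-2.2138 + 2.2138) = -2.2138
  grad(y) = -18.7104, v = y - alpha*grad = -1.0762
  prox(v) = soft_thresh(-1.0762, 0.166) = -0.9102
Iteration 2: beta = 0.3333, y = -0.9102 + 0.3333*(-0.9102 + 2.2138) = -0.4757
  grad(y) = -4.8056, v = y - alpha*grad = -0.1835
  prox(v) = soft_thresh(-0.1835, 0.166) = -0.0175
f(x_2) = 4*(-0.0175)^2 - 1*(-0.0175) + 2.73*|-0.0175| = 0.0666


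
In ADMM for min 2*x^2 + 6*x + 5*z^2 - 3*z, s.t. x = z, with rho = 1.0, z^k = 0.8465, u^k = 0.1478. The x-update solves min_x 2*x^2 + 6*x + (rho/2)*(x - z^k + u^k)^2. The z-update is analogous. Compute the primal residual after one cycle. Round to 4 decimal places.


ADMM iteration with rho = 1.0, z^k = 0.8465, u^k = 0.1478
Step 1: x-update.
Minimize 2*x^2 + 6*x + (1.0/2)*(x - 0.8465 + 0.1478)^2
FOC: (2*2 + 1.0)*x = -6 + 1.0*(0.8465 - 0.1478)
x^{k+1} = -1.0603
Step 2: z-update.
Minimize 5*z^2 - 3*z + (1.0/2)*(-1.0603 - z + 0.1478)^2
FOC: (2*5 + 1.0)*z = 3 + 1.0*(-1.0603 + 0.1478)
z^{k+1} = 0.1898
Step 3: u-update.
u^{k+1} = 0.1478 - 1.0603 - 0.1898 = -1.1022
Step 4: Primal residual = |-1.0603 - 0.1898| = 1.25


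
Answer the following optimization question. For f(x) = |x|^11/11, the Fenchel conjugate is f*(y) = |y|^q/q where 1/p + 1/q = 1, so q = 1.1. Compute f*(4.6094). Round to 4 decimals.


The conjugate exponent q satisfies 1/p + 1/q = 1.
p = 11, so q = 11/(11 - 1) = 1.1
|y|^q = 4.6094^1.1 = 5.3704
f*(4.6094) = 5.3704 / 1.1 = 4.8822


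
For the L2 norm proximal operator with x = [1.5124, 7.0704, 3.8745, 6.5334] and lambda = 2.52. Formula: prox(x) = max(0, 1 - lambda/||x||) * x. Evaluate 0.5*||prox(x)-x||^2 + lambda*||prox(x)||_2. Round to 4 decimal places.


Step 1: Compute ||x||.
||x|| = 10.4869
Step 2: Compute scaling factor.
scale = max(0, 1 - 2.52/10.4869) = 0.7597
Step 3: prox(x) = [1.149, 5.3714, 2.9435, 4.9634]
||prox(x)|| = 7.9669
Step 4: Proximal objective.
0.5*||prox-x||^2 = 3.1752
lambda*||prox|| = 20.0766
Total = 23.2518


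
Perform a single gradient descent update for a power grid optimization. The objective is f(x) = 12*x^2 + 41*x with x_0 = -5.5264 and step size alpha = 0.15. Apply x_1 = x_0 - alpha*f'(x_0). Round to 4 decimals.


We compute the gradient at x_0 and apply the update.
f'(x) = 24*x + 41
f'(-5.5264) = 24*-5.5264 + 41 = -91.6336
x_1 = -5.5264 - 0.15*-91.6336 = 8.2186


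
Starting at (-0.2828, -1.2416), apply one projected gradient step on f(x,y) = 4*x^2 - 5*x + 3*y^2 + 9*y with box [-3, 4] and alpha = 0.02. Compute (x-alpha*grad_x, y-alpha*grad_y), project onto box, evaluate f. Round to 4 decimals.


Step 1: Compute gradient at (-0.2828, -1.2416).
grad_x = 2*4*-0.2828 - 5 = -7.2624
grad_y = 2*3*-1.2416 + 9 = 1.5504
Step 2: Gradient step.
x_raw = -0.2828 - 0.02*-7.2624 = -0.1376
y_raw = -1.2416 - 0.02*1.5504 = -1.2726
Step 3: Project onto [-3, 4].
x_proj = clip(-0.1376) = -0.1376
y_proj = clip(-1.2726) = -1.2726
Step 4: Evaluate f.
f(-0.1376, -1.2726) = -5.8314


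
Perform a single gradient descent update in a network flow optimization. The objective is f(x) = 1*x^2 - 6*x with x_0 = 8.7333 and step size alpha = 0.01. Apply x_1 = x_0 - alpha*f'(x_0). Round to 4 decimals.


We compute the gradient at x_0 and apply the update.
f'(x) = 2*x - 6
f'(8.7333) = 2*8.7333 - 6 = 11.4666
x_1 = 8.7333 - 0.01*11.4666 = 8.6186


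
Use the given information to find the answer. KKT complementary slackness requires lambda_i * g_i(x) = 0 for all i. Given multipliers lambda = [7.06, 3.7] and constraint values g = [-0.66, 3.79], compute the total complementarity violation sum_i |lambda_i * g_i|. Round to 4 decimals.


KKT complementary slackness check:
lambda_1 * g_1 = 7.06 * -0.66 = -4.6596
lambda_2 * g_2 = 3.7 * 3.79 = 14.023
Total violation = 4.6596 + 14.023 = 18.6826


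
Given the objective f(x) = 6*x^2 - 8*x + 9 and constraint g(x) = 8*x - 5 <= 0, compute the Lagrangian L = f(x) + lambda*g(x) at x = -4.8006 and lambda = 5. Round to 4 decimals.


Step 1: Evaluate f(x).
f(-4.8006) = 6*(-4.8006)^2 - 8*(-4.8006) + 9 = 185.6794
Step 2: Evaluate g(x).
g(-4.8006) = 8*-4.8006 - 5 = -43.4048
Step 3: Compute Lagrangian.
L = 185.6794 + 5*-43.4048 = -31.3446


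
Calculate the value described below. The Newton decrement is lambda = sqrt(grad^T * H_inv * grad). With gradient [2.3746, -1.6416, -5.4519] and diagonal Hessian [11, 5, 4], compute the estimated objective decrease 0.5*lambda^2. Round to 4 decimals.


Step 1: H is diagonal, so H^(-1) * g = [0.2159, -0.3283, -1.363].
Step 2: g^T H^(-1) g = sum_i g_i^2 / H_ii
  = (2.3746)^2/11 + (-1.6416)^2/5 + (-5.4519)^2/4
  = 0.5126 + 0.539 + 7.4308 = 8.4824
Step 3: Objective decrease = 0.5 * g^T H^(-1) g = 4.2412


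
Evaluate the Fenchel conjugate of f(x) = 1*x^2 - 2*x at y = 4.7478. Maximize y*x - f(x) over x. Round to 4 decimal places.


f*(y) = sup_x {y*x - a*x^2 - b*x} = sup_x {(y-b)*x - a*x^2}
FOC: (y - b) - 2a*x = 0 => x* = (y - b)/(2a)
x* = (4.7478 + 2)/(2*1) = 3.3739
f*(4.7478) = (y-b)^2/(4a) = (4.7478 + 2)^2/(4*1)
= 45.5328/4 = 11.3832


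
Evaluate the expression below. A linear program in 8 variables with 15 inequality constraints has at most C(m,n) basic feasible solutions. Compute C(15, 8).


Each vertex corresponds to some choice of n active constraints out of m, so the number of vertices is at most C(m, n) = m! / (n!(m-n)!).
m = 15, n = 8
Numerator: 15 * 14 * 13 * 12 * 11 * 10 * 9 * 8
Denominator: 8! = 40320
C(15, 8) = 6435


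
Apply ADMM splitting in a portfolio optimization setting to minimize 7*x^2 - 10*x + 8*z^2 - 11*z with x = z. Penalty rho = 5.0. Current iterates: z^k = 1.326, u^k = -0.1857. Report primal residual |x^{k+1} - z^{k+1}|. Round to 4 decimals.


ADMM iteration with rho = 5.0, z^k = 1.326, u^k = -0.1857
Step 1: x-update.
Minimize 7*x^2 - 10*x + (5.0/2)*(x - 1.326 - 0.1857)^2
FOC: (2*7 + 5.0)*x = 10 + 5.0*(1.326 + 0.1857)
x^{k+1} = 0.9241
Step 2: z-update.
Minimize 8*z^2 - 11*z + (5.0/2)*(0.9241 - z - 0.1857)^2
FOC: (2*8 + 5.0)*z = 11 + 5.0*(0.9241 - 0.1857)
z^{k+1} = 0.6996
Step 3: u-update.
u^{k+1} = -0.1857 + 0.9241 - 0.6996 = 0.0388
Step 4: Primal residual = |0.9241 - 0.6996| = 0.2245


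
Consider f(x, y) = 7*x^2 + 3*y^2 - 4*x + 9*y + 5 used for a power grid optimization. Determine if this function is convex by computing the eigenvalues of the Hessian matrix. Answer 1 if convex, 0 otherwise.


The Hessian of f(x,y) = 7*x^2 + 3*y^2 - 4*x + 9*y + 5 is:
H = [[14, 0], [0, 6]]
Trace = 14 + 6 = 20
Determinant = 14*6 - (0)^2 = 84
Discriminant = (20)^2 - 4*84 = 64.0
Eigenvalues: lambda_1 = 6.0, lambda_2 = 14.0
The function is convex.

1


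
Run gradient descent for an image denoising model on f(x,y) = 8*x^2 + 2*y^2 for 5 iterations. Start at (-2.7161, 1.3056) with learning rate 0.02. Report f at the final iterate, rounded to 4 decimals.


Gradient descent on f(x,y) = 8*x^2 + 2*y^2.
Starting point: (-2.7161, 1.3056), alpha = 0.02
Step 1: grad_x = 2*8*-2.7161 = -43.4576, grad_y = 2*2*1.3056 = 5.2224
  x_1 = -2.7161 - 0.02*-43.4576 = -1.8469
  y_1 = 1.3056 - 0.02*5.2224 = 1.2012
Step 2: grad_x = 2*8*-1.8469 = -29.5512, grad_y = 2*2*1.2012 = 4.8046
  x_2 = -1.8469 - 0.02*-29.5512 = -1.2559
  y_2 = 1.2012 - 0.02*4.8046 = 1.1051
Step 3: grad_x = 2*8*-1.2559 = -20.0948, grad_y = 2*2*1.1051 = 4.4202
  x_3 = -1.2559 - 0.02*-20.0948 = -0.854
  y_3 = 1.1051 - 0.02*4.4202 = 1.0167
Step 4: grad_x = 2*8*-0.854 = -13.6645, grad_y = 2*2*1.0167 = 4.0666
  x_4 = -0.854 - 0.02*-13.6645 = -0.5807
  y_4 = 1.0167 - 0.02*4.0666 = 0.9353
Step 5: grad_x = 2*8*-0.5807 = -9.2918, grad_y = 2*2*0.9353 = 3.7413
  x_5 = -0.5807 - 0.02*-9.2918 = -0.3949
  y_5 = 0.9353 - 0.02*3.7413 = 0.8605
f(-0.3949, 0.8605) = 8*(-0.3949)^2 + 2*0.8605^2 = 2.7285


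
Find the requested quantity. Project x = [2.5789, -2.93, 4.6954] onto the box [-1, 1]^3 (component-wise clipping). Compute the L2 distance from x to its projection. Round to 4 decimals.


Project each component onto [-1, 1].
clip(2.5789) = 1.0, clip(-2.93) = -1.0, clip(4.6954) = 1.0
Projection = [1.0, -1.0, 1.0]
Squared diffs: [2.4929, 3.7249, 13.656]
Distance = sqrt(19.8738) = 4.458


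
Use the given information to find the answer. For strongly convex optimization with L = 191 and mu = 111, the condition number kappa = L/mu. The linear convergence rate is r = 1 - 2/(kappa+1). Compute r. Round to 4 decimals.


Step 1: Compute the condition number.
kappa = L/mu = 191/111 = 1.7207
Step 2: Compute the convergence rate.
r = 1 - 2/(kappa + 1) = 1 - 2*mu/(L + mu) = (L - mu)/(L + mu) = 80/302 = 0.2649


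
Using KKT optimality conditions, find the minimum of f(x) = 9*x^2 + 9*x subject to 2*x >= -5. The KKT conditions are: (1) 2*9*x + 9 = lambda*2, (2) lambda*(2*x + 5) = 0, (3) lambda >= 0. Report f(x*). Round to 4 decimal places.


Step 1: Try lambda = 0 (constraint inactive).
Stationarity: 2*9*x + 9 = 0
x* = -9/(2*9) = -0.5
Check constraint: 2*-0.5 = -1.0 >= -5 -- satisfied.
Step 2: Compute optimal value.
f(x*) = 9*(-0.5)^2 + 9*(-0.5) = -2.25


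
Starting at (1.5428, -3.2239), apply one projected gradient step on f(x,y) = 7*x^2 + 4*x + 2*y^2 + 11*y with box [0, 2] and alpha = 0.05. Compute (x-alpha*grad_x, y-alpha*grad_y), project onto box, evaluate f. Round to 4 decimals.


Step 1: Compute gradient at (1.5428, -3.2239).
grad_x = 2*7*1.5428 + 4 = 25.5992
grad_y = 2*2*-3.2239 + 11 = -1.8956
Step 2: Gradient step.
x_raw = 1.5428 - 0.05*25.5992 = 0.2628
y_raw = -3.2239 - 0.05*-1.8956 = -3.1291
Step 3: Project onto [0, 2].
x_proj = clip(0.2628) = 0.2628
y_proj = clip(-3.1291) = 0.0
Step 4: Evaluate f.
f(0.2628, 0.0) = 1.535


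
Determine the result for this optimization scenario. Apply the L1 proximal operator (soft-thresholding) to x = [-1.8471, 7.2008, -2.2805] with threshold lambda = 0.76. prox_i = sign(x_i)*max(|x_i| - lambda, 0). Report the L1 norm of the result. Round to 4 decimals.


Soft-thresholding with lambda = 0.76:
prox(-1.8471) = sign(-1.8471)*max(|-1.8471| - 0.76, 0) = -1.0871
prox(7.2008) = sign(7.2008)*max(|7.2008| - 0.76, 0) = 6.4408
prox(-2.2805) = sign(-2.2805)*max(|-2.2805| - 0.76, 0) = -1.5205
prox(x) = [-1.0871, 6.4408, -1.5205]
||prox(x)||_1 = 1.0871 + 6.4408 + 1.5205 = 9.0484


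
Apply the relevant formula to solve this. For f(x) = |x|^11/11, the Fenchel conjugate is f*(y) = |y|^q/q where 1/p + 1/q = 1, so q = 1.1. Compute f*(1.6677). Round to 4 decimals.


The conjugate exponent q satisfies 1/p + 1/q = 1.
p = 11, so q = 11/(11 - 1) = 1.1
|y|^q = 1.6677^1.1 = 1.7552
f*(1.6677) = 1.7552 / 1.1 = 1.5956


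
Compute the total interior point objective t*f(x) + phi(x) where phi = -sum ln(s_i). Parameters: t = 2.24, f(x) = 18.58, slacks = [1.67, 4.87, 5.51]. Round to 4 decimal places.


Step 1: Compute log-barrier.
ln values: [0.5128, 1.5831, 1.7066]
phi = -(0.5128 + 1.5831 + 1.7066) = -3.8025
Step 2: Compute augmented objective.
t*f(x) = 2.24*18.58 = 41.6192
Total = 41.6192 - 3.8025 = 37.8167


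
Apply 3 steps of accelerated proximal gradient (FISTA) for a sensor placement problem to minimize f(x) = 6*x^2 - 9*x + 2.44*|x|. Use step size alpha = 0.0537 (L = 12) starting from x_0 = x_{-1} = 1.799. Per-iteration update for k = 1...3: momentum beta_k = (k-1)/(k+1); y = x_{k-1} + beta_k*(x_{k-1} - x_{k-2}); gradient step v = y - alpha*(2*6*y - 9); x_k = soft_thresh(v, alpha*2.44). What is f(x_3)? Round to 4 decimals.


FISTA on f(x) = 6*x^2 - 9*x + 2.44*|x|
L = 12, alpha = 0.0537
Iteration 1: beta = 0.0, y = 1.799 + 0.0*(1.799 - 1.799) = 1.799
  grad(y) = 12.588, v = y - alpha*grad = 1.123
  prox(v) = soft_thresh(1.123, 0.131) = 0.992
Iteration 2: beta = 0.3333, y = 0.992 + 0.3333*(0.992 - 1.799) = 0.723
  grad(y) = -0.3241, v = y - alpha*grad = 0.7404
  prox(v) = soft_thresh(0.7404, 0.131) = 0.6094
Iteration 3: beta = 0.5, y = 0.6094 + 0.5*(0.6094 - 0.992) = 0.4181
  grad(y) = -3.9833, v = y - alpha*grad = 0.632
  prox(v) = soft_thresh(0.632, 0.131) = 0.5009
f(x_3) = 6*0.5009^2 - 9*0.5009 + 2.44*|0.5009| = -1.7805


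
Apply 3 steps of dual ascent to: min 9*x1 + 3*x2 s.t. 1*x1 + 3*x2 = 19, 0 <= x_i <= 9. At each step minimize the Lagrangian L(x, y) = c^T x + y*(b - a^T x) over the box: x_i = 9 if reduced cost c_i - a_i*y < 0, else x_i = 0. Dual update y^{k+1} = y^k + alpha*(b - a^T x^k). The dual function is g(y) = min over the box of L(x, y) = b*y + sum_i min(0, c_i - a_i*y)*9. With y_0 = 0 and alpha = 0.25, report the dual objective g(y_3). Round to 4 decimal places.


Dual ascent for LP: min 9*x1 + 3*x2, 1*x1 + 3*x2 = 19, 0 <= x_i <= 9
Step 1: y^k = 0.0, reduced costs: (9.0, 3.0)
  x^k = (0.0, 0.0), subgradient = b - a^T x = 19.0
  y^{k+1} = 0.0 + 0.25*19.0 = 4.75
Step 2: y^k = 4.75, reduced costs: (4.25, -11.25)
  x^k = (0.0, 9.0), subgradient = b - a^T x = -8.0
  y^{k+1} = 4.75 + 0.25*-8.0 = 2.75
Step 3: y^k = 2.75, reduced costs: (6.25, -5.25)
  x^k = (0.0, 9.0), subgradient = b - a^T x = -8.0
  y^{k+1} = 2.75 + 0.25*-8.0 = 0.75
Dual objective at y_3 = 0.75: reduced costs (8.25, 0.75), box minimizer x = (0.0, 0.0)
g(y_3) = b*y + (c1 - a1*y)*x1 + (c2 - a2*y)*x2 = 19*0.75 + 8.25*0.0 + 0.75*0.0 = 14.25 + 0.0 + 0.0 = 14.25


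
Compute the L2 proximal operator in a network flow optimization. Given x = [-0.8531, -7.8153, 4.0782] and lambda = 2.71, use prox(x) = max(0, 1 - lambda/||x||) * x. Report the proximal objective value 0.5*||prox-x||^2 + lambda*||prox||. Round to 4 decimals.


Step 1: Compute ||x||.
||x|| = 8.8565
Step 2: Compute scaling factor.
scale = max(0, 1 - 2.71/8.8565) = 0.694
Step 3: prox(x) = [-0.5921, -5.4239, 2.8303]
||prox(x)|| = 6.1465
Step 4: Proximal objective.
0.5*||prox-x||^2 = 3.6721
lambda*||prox|| = 16.657
Total = 20.3292


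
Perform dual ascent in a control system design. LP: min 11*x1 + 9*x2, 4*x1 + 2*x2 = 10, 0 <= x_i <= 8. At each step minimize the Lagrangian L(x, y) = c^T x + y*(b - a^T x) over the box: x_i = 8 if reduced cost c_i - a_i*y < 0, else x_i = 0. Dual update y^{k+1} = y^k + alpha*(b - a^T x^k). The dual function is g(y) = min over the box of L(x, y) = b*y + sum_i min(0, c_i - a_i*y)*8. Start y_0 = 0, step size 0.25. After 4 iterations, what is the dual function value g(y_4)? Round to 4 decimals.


Dual ascent for LP: min 11*x1 + 9*x2, 4*x1 + 2*x2 = 10, 0 <= x_i <= 8
Step 1: y^k = 0.0, reduced costs: (11.0, 9.0)
  x^k = (0.0, 0.0), subgradient = b - a^T x = 10.0
  y^{k+1} = 0.0 + 0.25*10.0 = 2.5
Step 2: y^k = 2.5, reduced costs: (1.0, 4.0)
  x^k = (0.0, 0.0), subgradient = b - a^T x = 10.0
  y^{k+1} = 2.5 + 0.25*10.0 = 5.0
Step 3: y^k = 5.0, reduced costs: (-9.0, -1.0)
  x^k = (8.0, 8.0), subgradient = b - a^T x = -38.0
  y^{k+1} = 5.0 + 0.25*-38.0 = -4.5
Step 4: y^k = -4.5, reduced costs: (29.0, 18.0)
  x^k = (0.0, 0.0), subgradient = b - a^T x = 10.0
  y^{k+1} = -4.5 + 0.25*10.0 = -2.0
Dual objective at y_4 = -2.0: reduced costs (19.0, 13.0), box minimizer x = (0.0, 0.0)
g(y_4) = b*y + (c1 - a1*y)*x1 + (c2 - a2*y)*x2 = 10*(-2.0) + 19.0*0.0 + 13.0*0.0 = -20.0 + 0.0 + 0.0 = -20.0


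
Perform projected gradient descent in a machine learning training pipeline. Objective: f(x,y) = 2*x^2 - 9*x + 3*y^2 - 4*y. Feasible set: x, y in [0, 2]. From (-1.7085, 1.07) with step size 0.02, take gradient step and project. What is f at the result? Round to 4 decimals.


Step 1: Compute gradient at (-1.7085, 1.07).
grad_x = 2*2*-1.7085 - 9 = -15.834
grad_y = 2*3*1.07 - 4 = 2.42
Step 2: Gradient step.
x_raw = -1.7085 - 0.02*-15.834 = -1.3918
y_raw = 1.07 - 0.02*2.42 = 1.0216
Step 3: Project onto [0, 2].
x_proj = clip(-1.3918) = 0.0
y_proj = clip(1.0216) = 1.0216
Step 4: Evaluate f.
f(0.0, 1.0216) = -0.9554


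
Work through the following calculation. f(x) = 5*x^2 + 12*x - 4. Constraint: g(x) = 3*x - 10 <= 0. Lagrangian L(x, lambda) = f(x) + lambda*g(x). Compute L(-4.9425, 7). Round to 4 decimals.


Step 1: Evaluate f(x).
f(-4.9425) = 5*(-4.9425)^2 + 12*(-4.9425) - 4 = 58.8315
Step 2: Evaluate g(x).
g(-4.9425) = 3*-4.9425 - 10 = -24.8275
Step 3: Compute Lagrangian.
L = 58.8315 + 7*-24.8275 = -114.961


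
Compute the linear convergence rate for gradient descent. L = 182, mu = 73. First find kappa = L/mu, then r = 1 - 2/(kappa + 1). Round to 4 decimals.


Step 1: Compute the condition number.
kappa = L/mu = 182/73 = 2.4932
Step 2: Compute the convergence rate.
r = 1 - 2/(kappa + 1) = 1 - 2*mu/(L + mu) = (L - mu)/(L + mu) = 109/255 = 0.4275


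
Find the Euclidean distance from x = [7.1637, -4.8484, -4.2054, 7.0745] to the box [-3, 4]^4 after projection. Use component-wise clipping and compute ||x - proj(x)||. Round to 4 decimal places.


Project each component onto [-3, 4].
clip(7.1637) = 4.0, clip(-4.8484) = -3.0, clip(-4.2054) = -3.0, clip(7.0745) = 4.0
Projection = [4.0, -3.0, -3.0, 4.0]
Squared diffs: [10.009, 3.4166, 1.453, 9.4526]
Distance = sqrt(24.3312) = 4.9327


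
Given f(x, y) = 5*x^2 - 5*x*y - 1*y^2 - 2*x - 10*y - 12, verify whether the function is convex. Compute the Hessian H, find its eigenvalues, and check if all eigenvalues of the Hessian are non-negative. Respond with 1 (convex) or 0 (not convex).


The Hessian of f(x,y) = 5*x^2 - 5*x*y - 1*y^2 - 2*x - 10*y - 12 is:
H = [[10, -5], [-5, -2]]
Trace = 10 - 2 = 8
Determinant = 10*-2 - (-5)^2 = -45
Discriminant = (8)^2 - 4*-45 = 244.0
Eigenvalues: lambda_1 = -3.8102, lambda_2 = 11.8102
The function is not convex.

0


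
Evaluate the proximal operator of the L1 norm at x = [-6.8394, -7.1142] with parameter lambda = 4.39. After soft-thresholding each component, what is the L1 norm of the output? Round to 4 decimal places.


Soft-thresholding with lambda = 4.39:
prox(-6.8394) = sign(-6.8394)*max(|-6.8394| - 4.39, 0) = -2.4494
prox(-7.1142) = sign(-7.1142)*max(|-7.1142| - 4.39, 0) = -2.7242
prox(x) = [-2.4494, -2.7242]
||prox(x)||_1 = 2.4494 + 2.7242 = 5.1736


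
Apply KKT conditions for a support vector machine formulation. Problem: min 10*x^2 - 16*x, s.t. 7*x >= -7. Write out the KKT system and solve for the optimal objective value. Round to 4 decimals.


Step 1: Try lambda = 0 (constraint inactive).
Stationarity: 2*10*x - 16 = 0
x* = 16/(2*10) = 0.8
Check constraint: 7*0.8 = 5.6 >= -7 -- satisfied.
Step 2: Compute optimal value.
f(x*) = 10*0.8^2 - 16*0.8 = -6.4


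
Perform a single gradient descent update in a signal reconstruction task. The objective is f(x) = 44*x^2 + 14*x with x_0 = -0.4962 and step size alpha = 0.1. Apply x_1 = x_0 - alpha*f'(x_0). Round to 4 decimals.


We compute the gradient at x_0 and apply the update.
f'(x) = 88*x + 14
f'(-0.4962) = 88*-0.4962 + 14 = -29.6656
x_1 = -0.4962 - 0.1*-29.6656 = 2.4704


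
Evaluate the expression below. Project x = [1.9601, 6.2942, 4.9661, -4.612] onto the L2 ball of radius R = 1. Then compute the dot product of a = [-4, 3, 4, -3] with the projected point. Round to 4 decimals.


Step 1: Compute ||x|| (intermediates to 6 decimals).
||x|| = sqrt(1.9601^2 + 6.2942^2 + 4.9661^2 + (-4.612)^2) = 9.454715
Step 2: Project.
Since ||x|| > R, scale = R/||x|| = 1/9.454715 = 0.105767, proj(x) = scale * x
proj(x) = [0.207314, 0.665719, 0.525249, -0.487797]
Step 3: Dot product.
a^T * proj(x) = -4*0.207314 + 3*0.665719 + 4*0.525249 - 3*(-0.487797) = 4.7323


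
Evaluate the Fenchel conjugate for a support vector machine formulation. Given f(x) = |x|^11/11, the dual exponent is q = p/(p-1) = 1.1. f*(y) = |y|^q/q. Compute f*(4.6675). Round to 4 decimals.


The conjugate exponent q satisfies 1/p + 1/q = 1.
p = 11, so q = 11/(11 - 1) = 1.1
|y|^q = 4.6675^1.1 = 5.4449
f*(4.6675) = 5.4449 / 1.1 = 4.9499


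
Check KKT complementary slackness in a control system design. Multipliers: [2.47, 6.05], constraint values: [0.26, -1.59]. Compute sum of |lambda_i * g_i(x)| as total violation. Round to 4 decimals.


KKT complementary slackness check:
lambda_1 * g_1 = 2.47 * 0.26 = 0.6422
lambda_2 * g_2 = 6.05 * -1.59 = -9.6195
Total violation = 0.6422 + 9.6195 = 10.2617


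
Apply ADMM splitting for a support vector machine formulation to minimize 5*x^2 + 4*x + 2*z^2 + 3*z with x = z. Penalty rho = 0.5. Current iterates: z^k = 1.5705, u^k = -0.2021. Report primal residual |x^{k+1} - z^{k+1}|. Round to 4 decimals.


ADMM iteration with rho = 0.5, z^k = 1.5705, u^k = -0.2021
Step 1: x-update.
Minimize 5*x^2 + 4*x + (0.5/2)*(x - 1.5705 - 0.2021)^2
FOC: (2*5 + 0.5)*x = -4 + 0.5*(1.5705 + 0.2021)
x^{k+1} = -0.2965
Step 2: z-update.
Minimize 2*z^2 + 3*z + (0.5/2)*(-0.2965 - z - 0.2021)^2
FOC: (2*2 + 0.5)*z = -3 + 0.5*(-0.2965 - 0.2021)
z^{k+1} = -0.7221
Step 3: u-update.
u^{k+1} = -0.2021 - 0.2965 + 0.7221 = 0.2234
Step 4: Primal residual = |-0.2965 + 0.7221| = 0.4255


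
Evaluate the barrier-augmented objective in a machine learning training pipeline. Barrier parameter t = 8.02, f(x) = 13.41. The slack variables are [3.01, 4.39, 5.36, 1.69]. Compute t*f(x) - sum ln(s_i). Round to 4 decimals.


Step 1: Compute log-barrier.
ln values: [1.1019, 1.4793, 1.679, 0.5247]
phi = -(1.1019 + 1.4793 + 1.679 + 0.5247) = -4.785
Step 2: Compute augmented objective.
t*f(x) = 8.02*13.41 = 107.5482
Total = 107.5482 - 4.785 = 102.7632


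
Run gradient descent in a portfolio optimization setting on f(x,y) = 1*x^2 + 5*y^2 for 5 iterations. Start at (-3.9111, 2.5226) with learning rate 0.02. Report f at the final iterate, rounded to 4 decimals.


Gradient descent on f(x,y) = 1*x^2 + 5*y^2.
Starting point: (-3.9111, 2.5226), alpha = 0.02
Step 1: grad_x = 2*1*-3.9111 = -7.8222, grad_y = 2*5*2.5226 = 25.226
  x_1 = -3.9111 - 0.02*-7.8222 = -3.7547
  y_1 = 2.5226 - 0.02*25.226 = 2.0181
Step 2: grad_x = 2*1*-3.7547 = -7.5093, grad_y = 2*5*2.0181 = 20.1808
  x_2 = -3.7547 - 0.02*-7.5093 = -3.6045
  y_2 = 2.0181 - 0.02*20.1808 = 1.6145
Step 3: grad_x = 2*1*-3.6045 = -7.2089, grad_y = 2*5*1.6145 = 16.1446
  x_3 = -3.6045 - 0.02*-7.2089 = -3.4603
  y_3 = 1.6145 - 0.02*16.1446 = 1.2916
Step 4: grad_x = 2*1*-3.4603 = -6.9206, grad_y = 2*5*1.2916 = 12.9157
  x_4 = -3.4603 - 0.02*-6.9206 = -3.3219
  y_4 = 1.2916 - 0.02*12.9157 = 1.0333
Step 5: grad_x = 2*1*-3.3219 = -6.6438, grad_y = 2*5*1.0333 = 10.3326
  x_5 = -3.3219 - 0.02*-6.6438 = -3.189
  y_5 = 1.0333 - 0.02*10.3326 = 0.8266
f(-3.189, 0.8266) = 1*(-3.189)^2 + 5*0.8266^2 = 13.5861


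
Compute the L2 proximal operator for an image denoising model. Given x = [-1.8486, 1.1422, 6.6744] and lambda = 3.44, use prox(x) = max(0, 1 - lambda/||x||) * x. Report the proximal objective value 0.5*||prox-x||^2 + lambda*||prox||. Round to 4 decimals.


Step 1: Compute ||x||.
||x|| = 7.0192
Step 2: Compute scaling factor.
scale = max(0, 1 - 3.44/7.0192) = 0.5099
Step 3: prox(x) = [-0.9426, 0.5824, 3.4034]
||prox(x)|| = 3.5792
Step 4: Proximal objective.
0.5*||prox-x||^2 = 5.9168
lambda*||prox|| = 12.3124
Total = 18.2293


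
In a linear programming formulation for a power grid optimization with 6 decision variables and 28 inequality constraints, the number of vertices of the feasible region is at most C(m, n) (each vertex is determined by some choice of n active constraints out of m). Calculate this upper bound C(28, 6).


Each vertex corresponds to some choice of n active constraints out of m, so the number of vertices is at most C(m, n) = m! / (n!(m-n)!).
m = 28, n = 6
Numerator: 28 * 27 * 26 * 25 * 24 * 23
Denominator: 6! = 720
C(28, 6) = 376740


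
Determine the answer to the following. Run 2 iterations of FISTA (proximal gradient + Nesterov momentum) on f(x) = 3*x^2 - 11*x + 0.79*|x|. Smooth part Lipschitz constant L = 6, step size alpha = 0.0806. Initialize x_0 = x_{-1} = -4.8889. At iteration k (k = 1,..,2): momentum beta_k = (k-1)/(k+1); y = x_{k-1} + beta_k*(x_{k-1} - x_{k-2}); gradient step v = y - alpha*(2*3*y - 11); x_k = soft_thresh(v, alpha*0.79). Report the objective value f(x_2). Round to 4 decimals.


FISTA on f(x) = 3*x^2 - 11*x + 0.79*|x|
L = 6, alpha = 0.0806
Iteration 1: beta = 0.0, y = -4.8889 + 0.0*(-4.8889 + 4.8889) = -4.8889
  grad(y) = -40.3334, v = y - alpha*grad = -1.638
  prox(v) = soft_thresh(-1.638, 0.0637) = -1.5744
Iteration 2: beta = 0.3333, y = -1.5744 + 0.3333*(-1.5744 + 4.8889) = -0.4695
  grad(y) = -13.817, v = y - alpha*grad = 0.6441
  prox(v) = soft_thresh(0.6441, 0.0637) = 0.5805
f(x_2) = 3*0.5805^2 - 11*0.5805 + 0.79*|0.5805| = -4.9158


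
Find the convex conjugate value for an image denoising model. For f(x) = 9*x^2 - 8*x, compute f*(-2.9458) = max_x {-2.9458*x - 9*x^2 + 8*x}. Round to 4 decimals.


f*(y) = sup_x {y*x - a*x^2 - b*x} = sup_x {(y-b)*x - a*x^2}
FOC: (y - b) - 2a*x = 0 => x* = (y - b)/(2a)
x* = (-2.9458 + 8)/(2*9) = 0.2808
f*(-2.9458) = (y-b)^2/(4a) = (-2.9458 + 8)^2/(4*9)
= 25.5449/36 = 0.7096


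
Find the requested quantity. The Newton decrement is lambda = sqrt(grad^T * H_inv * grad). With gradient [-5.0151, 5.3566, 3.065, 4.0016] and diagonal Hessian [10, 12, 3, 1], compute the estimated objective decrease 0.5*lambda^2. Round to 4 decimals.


Step 1: H is diagonal, so H^(-1) * g = [-0.5015, 0.4464, 1.0217, 4.0016].
Step 2: g^T H^(-1) g = sum_i g_i^2 / H_ii
  = (-5.0151)^2/10 + (5.3566)^2/12 + (3.065)^2/3 + (4.0016)^2/1
  = 2.5151 + 2.3911 + 3.1314 + 16.0128 = 24.0504
Step 3: Objective decrease = 0.5 * g^T H^(-1) g = 12.0252
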